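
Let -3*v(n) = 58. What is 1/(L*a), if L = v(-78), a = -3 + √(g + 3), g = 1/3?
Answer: 27/986 + 3*√30/986 ≈ 0.044048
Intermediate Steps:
g = ⅓ (g = 1*(⅓) = ⅓ ≈ 0.33333)
v(n) = -58/3 (v(n) = -⅓*58 = -58/3)
a = -3 + √30/3 (a = -3 + √(⅓ + 3) = -3 + √(10/3) = -3 + √30/3 ≈ -1.1743)
L = -58/3 ≈ -19.333
1/(L*a) = 1/(-58*(-3 + √30/3)/3) = 1/(58 - 58*√30/9)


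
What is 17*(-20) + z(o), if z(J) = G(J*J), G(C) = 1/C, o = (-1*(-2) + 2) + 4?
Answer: -21759/64 ≈ -339.98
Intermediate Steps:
o = 8 (o = (2 + 2) + 4 = 4 + 4 = 8)
z(J) = J⁻² (z(J) = 1/(J*J) = 1/(J²) = J⁻²)
17*(-20) + z(o) = 17*(-20) + 8⁻² = -340 + 1/64 = -21759/64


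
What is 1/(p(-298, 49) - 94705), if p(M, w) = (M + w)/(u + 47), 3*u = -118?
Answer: -23/2178962 ≈ -1.0555e-5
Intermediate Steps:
u = -118/3 (u = (⅓)*(-118) = -118/3 ≈ -39.333)
p(M, w) = 3*M/23 + 3*w/23 (p(M, w) = (M + w)/(-118/3 + 47) = (M + w)/(23/3) = (M + w)*(3/23) = 3*M/23 + 3*w/23)
1/(p(-298, 49) - 94705) = 1/(((3/23)*(-298) + (3/23)*49) - 94705) = 1/((-894/23 + 147/23) - 94705) = 1/(-747/23 - 94705) = 1/(-2178962/23) = -23/2178962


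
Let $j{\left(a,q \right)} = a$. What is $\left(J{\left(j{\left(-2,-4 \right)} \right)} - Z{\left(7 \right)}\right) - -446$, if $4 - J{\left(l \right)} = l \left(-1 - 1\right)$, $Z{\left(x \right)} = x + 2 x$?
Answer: $425$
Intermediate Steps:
$Z{\left(x \right)} = 3 x$
$J{\left(l \right)} = 4 + 2 l$ ($J{\left(l \right)} = 4 - l \left(-1 - 1\right) = 4 - l \left(-2\right) = 4 - - 2 l = 4 + 2 l$)
$\left(J{\left(j{\left(-2,-4 \right)} \right)} - Z{\left(7 \right)}\right) - -446 = \left(\left(4 + 2 \left(-2\right)\right) - 3 \cdot 7\right) - -446 = \left(\left(4 - 4\right) - 21\right) + 446 = \left(0 - 21\right) + 446 = -21 + 446 = 425$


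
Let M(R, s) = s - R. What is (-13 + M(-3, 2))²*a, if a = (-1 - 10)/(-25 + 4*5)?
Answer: 704/5 ≈ 140.80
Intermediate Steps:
a = 11/5 (a = -11/(-25 + 20) = -11/(-5) = -11*(-⅕) = 11/5 ≈ 2.2000)
(-13 + M(-3, 2))²*a = (-13 + (2 - 1*(-3)))²*(11/5) = (-13 + (2 + 3))²*(11/5) = (-13 + 5)²*(11/5) = (-8)²*(11/5) = 64*(11/5) = 704/5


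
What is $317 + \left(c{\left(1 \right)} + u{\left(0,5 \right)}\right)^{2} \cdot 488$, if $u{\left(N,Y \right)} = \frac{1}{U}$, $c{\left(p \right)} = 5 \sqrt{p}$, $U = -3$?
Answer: $\frac{98501}{9} \approx 10945.0$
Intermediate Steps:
$u{\left(N,Y \right)} = - \frac{1}{3}$ ($u{\left(N,Y \right)} = \frac{1}{-3} = - \frac{1}{3}$)
$317 + \left(c{\left(1 \right)} + u{\left(0,5 \right)}\right)^{2} \cdot 488 = 317 + \left(5 \sqrt{1} - \frac{1}{3}\right)^{2} \cdot 488 = 317 + \left(5 \cdot 1 - \frac{1}{3}\right)^{2} \cdot 488 = 317 + \left(5 - \frac{1}{3}\right)^{2} \cdot 488 = 317 + \left(\frac{14}{3}\right)^{2} \cdot 488 = 317 + \frac{196}{9} \cdot 488 = 317 + \frac{95648}{9} = \frac{98501}{9}$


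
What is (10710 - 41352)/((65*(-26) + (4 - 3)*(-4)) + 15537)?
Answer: -30642/13843 ≈ -2.2135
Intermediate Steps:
(10710 - 41352)/((65*(-26) + (4 - 3)*(-4)) + 15537) = -30642/((-1690 + 1*(-4)) + 15537) = -30642/((-1690 - 4) + 15537) = -30642/(-1694 + 15537) = -30642/13843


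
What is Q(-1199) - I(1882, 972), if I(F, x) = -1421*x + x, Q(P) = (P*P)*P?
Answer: -1722303359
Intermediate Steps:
Q(P) = P³ (Q(P) = P²*P = P³)
I(F, x) = -1420*x
Q(-1199) - I(1882, 972) = (-1199)³ - (-1420)*972 = -1723683599 - 1*(-1380240) = -1723683599 + 1380240 = -1722303359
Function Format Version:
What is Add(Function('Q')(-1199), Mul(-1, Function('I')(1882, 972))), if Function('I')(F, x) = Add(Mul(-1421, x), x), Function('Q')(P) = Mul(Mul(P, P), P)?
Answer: -1722303359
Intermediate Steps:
Function('Q')(P) = Pow(P, 3) (Function('Q')(P) = Mul(Pow(P, 2), P) = Pow(P, 3))
Function('I')(F, x) = Mul(-1420, x)
Add(Function('Q')(-1199), Mul(-1, Function('I')(1882, 972))) = Add(Pow(-1199, 3), Mul(-1, Mul(-1420, 972))) = Add(-1723683599, Mul(-1, -1380240)) = Add(-1723683599, 1380240) = -1722303359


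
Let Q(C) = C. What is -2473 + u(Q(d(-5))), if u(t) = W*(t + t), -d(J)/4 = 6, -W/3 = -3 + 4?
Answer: -2329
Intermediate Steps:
W = -3 (W = -3*(-3 + 4) = -3*1 = -3)
d(J) = -24 (d(J) = -4*6 = -24)
u(t) = -6*t (u(t) = -3*(t + t) = -6*t)
-2473 + u(Q(d(-5))) = -2473 - 6*(-24) = -2473 + 144 = -2329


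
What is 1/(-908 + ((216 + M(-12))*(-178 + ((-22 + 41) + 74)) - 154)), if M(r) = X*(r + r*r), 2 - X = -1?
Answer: -1/53082 ≈ -1.8839e-5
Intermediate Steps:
X = 3 (X = 2 - 1*(-1) = 2 + 1 = 3)
M(r) = 3*r + 3*r² (M(r) = 3*(r + r*r) = 3*(r + r²) = 3*r + 3*r²)
1/(-908 + ((216 + M(-12))*(-178 + ((-22 + 41) + 74)) - 154)) = 1/(-908 + ((216 + 3*(-12)*(1 - 12))*(-178 + ((-22 + 41) + 74)) - 154)) = 1/(-908 + ((216 + 3*(-12)*(-11))*(-178 + (19 + 74)) - 154)) = 1/(-908 + ((216 + 396)*(-178 + 93) - 154)) = 1/(-908 + (612*(-85) - 154)) = 1/(-908 + (-52020 - 154)) = 1/(-908 - 52174) = 1/(-53082) = -1/53082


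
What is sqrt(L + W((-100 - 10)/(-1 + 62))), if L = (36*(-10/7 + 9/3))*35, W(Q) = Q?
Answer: sqrt(7360870)/61 ≈ 44.477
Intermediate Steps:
L = 1980 (L = (36*(-10*1/7 + 9*(1/3)))*35 = (36*(-10/7 + 3))*35 = (36*(11/7))*35 = (396/7)*35 = 1980)
sqrt(L + W((-100 - 10)/(-1 + 62))) = sqrt(1980 + (-100 - 10)/(-1 + 62)) = sqrt(1980 - 110/61) = sqrt(120670/61) = sqrt(7360870)/61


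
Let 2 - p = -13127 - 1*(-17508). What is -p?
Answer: 4379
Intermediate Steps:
p = -4379 (p = 2 - (-13127 - 1*(-17508)) = 2 - (-13127 + 17508) = 2 - 1*4381 = 2 - 4381 = -4379)
-p = -1*(-4379) = 4379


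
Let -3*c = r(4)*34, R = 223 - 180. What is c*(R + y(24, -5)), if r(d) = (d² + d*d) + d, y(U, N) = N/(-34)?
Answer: -17604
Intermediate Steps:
y(U, N) = -N/34 (y(U, N) = N*(-1/34) = -N/34)
r(d) = d + 2*d² (r(d) = (d² + d²) + d = 2*d² + d = d + 2*d²)
R = 43
c = -408 (c = -4*(1 + 2*4)*34/3 = -4*(1 + 8)*34/3 = -4*9*34/3 = -12*34 = -⅓*1224 = -408)
c*(R + y(24, -5)) = -408*(43 - 1/34*(-5)) = -408*(43 + 5/34) = -408*1467/34 = -17604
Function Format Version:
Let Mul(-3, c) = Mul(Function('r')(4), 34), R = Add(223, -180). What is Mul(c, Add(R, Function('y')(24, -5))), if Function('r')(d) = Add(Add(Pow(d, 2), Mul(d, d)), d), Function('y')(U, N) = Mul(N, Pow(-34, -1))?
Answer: -17604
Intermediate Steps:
Function('y')(U, N) = Mul(Rational(-1, 34), N) (Function('y')(U, N) = Mul(N, Rational(-1, 34)) = Mul(Rational(-1, 34), N))
Function('r')(d) = Add(d, Mul(2, Pow(d, 2))) (Function('r')(d) = Add(Add(Pow(d, 2), Pow(d, 2)), d) = Add(Mul(2, Pow(d, 2)), d) = Add(d, Mul(2, Pow(d, 2))))
R = 43
c = -408 (c = Mul(Rational(-1, 3), Mul(Mul(4, Add(1, Mul(2, 4))), 34)) = Mul(Rational(-1, 3), Mul(Mul(4, Add(1, 8)), 34)) = Mul(Rational(-1, 3), Mul(Mul(4, 9), 34)) = Mul(Rational(-1, 3), Mul(36, 34)) = Mul(Rational(-1, 3), 1224) = -408)
Mul(c, Add(R, Function('y')(24, -5))) = Mul(-408, Add(43, Mul(Rational(-1, 34), -5))) = Mul(-408, Add(43, Rational(5, 34))) = Mul(-408, Rational(1467, 34)) = -17604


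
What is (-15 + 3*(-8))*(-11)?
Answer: 429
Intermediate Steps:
(-15 + 3*(-8))*(-11) = (-15 - 24)*(-11) = -39*(-11) = 429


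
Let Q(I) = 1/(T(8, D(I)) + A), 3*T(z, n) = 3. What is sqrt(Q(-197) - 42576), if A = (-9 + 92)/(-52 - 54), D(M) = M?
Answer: I*sqrt(22520266)/23 ≈ 206.33*I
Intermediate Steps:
T(z, n) = 1 (T(z, n) = (1/3)*3 = 1)
A = -83/106 (A = 83/(-106) = 83*(-1/106) = -83/106 ≈ -0.78302)
Q(I) = 106/23 (Q(I) = 1/(1 - 83/106) = 1/(23/106) = 106/23)
sqrt(Q(-197) - 42576) = sqrt(106/23 - 42576) = sqrt(-979142/23) = I*sqrt(22520266)/23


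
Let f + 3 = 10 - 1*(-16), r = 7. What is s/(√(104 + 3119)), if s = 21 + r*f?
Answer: 182*√3223/3223 ≈ 3.2058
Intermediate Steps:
f = 23 (f = -3 + (10 - 1*(-16)) = -3 + (10 + 16) = -3 + 26 = 23)
s = 182 (s = 21 + 7*23 = 21 + 161 = 182)
s/(√(104 + 3119)) = 182/(√(104 + 3119)) = 182/(√3223) = 182*(√3223/3223) = 182*√3223/3223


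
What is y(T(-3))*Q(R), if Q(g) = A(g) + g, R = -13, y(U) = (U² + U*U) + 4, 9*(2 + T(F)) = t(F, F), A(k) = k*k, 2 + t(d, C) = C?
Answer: 71864/27 ≈ 2661.6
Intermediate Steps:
t(d, C) = -2 + C
A(k) = k²
T(F) = -20/9 + F/9 (T(F) = -2 + (-2 + F)/9 = -2 + (-2/9 + F/9) = -20/9 + F/9)
y(U) = 4 + 2*U² (y(U) = (U² + U²) + 4 = 2*U² + 4 = 4 + 2*U²)
Q(g) = g + g² (Q(g) = g² + g = g + g²)
y(T(-3))*Q(R) = (4 + 2*(-20/9 + (⅑)*(-3))²)*(-13*(1 - 13)) = (4 + 2*(-20/9 - ⅓)²)*(-13*(-12)) = (4 + 2*(-23/9)²)*156 = (4 + 2*(529/81))*156 = (4 + 1058/81)*156 = (1382/81)*156 = 71864/27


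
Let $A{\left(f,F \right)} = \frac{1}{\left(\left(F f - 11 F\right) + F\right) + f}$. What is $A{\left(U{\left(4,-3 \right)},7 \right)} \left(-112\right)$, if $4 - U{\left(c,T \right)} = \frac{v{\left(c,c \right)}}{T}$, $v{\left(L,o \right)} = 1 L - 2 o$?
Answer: $\frac{168}{73} \approx 2.3014$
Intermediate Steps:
$v{\left(L,o \right)} = L - 2 o$
$U{\left(c,T \right)} = 4 + \frac{c}{T}$ ($U{\left(c,T \right)} = 4 - \frac{c - 2 c}{T} = 4 - \frac{\left(-1\right) c}{T} = 4 - - \frac{c}{T} = 4 + \frac{c}{T}$)
$A{\left(f,F \right)} = \frac{1}{f - 10 F + F f}$ ($A{\left(f,F \right)} = \frac{1}{\left(\left(- 11 F + F f\right) + F\right) + f} = \frac{1}{\left(- 10 F + F f\right) + f} = \frac{1}{f - 10 F + F f}$)
$A{\left(U{\left(4,-3 \right)},7 \right)} \left(-112\right) = \frac{1}{\left(4 + \frac{4}{-3}\right) - 70 + 7 \left(4 + \frac{4}{-3}\right)} \left(-112\right) = \frac{1}{\left(4 + 4 \left(- \frac{1}{3}\right)\right) - 70 + 7 \left(4 + 4 \left(- \frac{1}{3}\right)\right)} \left(-112\right) = \frac{1}{\left(4 - \frac{4}{3}\right) - 70 + 7 \left(4 - \frac{4}{3}\right)} \left(-112\right) = \frac{1}{\frac{8}{3} - 70 + 7 \cdot \frac{8}{3}} \left(-112\right) = \frac{1}{\frac{8}{3} - 70 + \frac{56}{3}} \left(-112\right) = \frac{1}{- \frac{146}{3}} \left(-112\right) = \left(- \frac{3}{146}\right) \left(-112\right) = \frac{168}{73}$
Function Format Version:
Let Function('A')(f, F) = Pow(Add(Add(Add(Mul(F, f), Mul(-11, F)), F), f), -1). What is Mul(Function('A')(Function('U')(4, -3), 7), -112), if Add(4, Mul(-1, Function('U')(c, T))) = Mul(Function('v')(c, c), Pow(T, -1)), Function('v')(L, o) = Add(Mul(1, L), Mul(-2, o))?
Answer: Rational(168, 73) ≈ 2.3014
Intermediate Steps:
Function('v')(L, o) = Add(L, Mul(-2, o))
Function('U')(c, T) = Add(4, Mul(c, Pow(T, -1))) (Function('U')(c, T) = Add(4, Mul(-1, Mul(Add(c, Mul(-2, c)), Pow(T, -1)))) = Add(4, Mul(-1, Mul(Mul(-1, c), Pow(T, -1)))) = Add(4, Mul(-1, Mul(-1, c, Pow(T, -1)))) = Add(4, Mul(c, Pow(T, -1))))
Function('A')(f, F) = Pow(Add(f, Mul(-10, F), Mul(F, f)), -1) (Function('A')(f, F) = Pow(Add(Add(Add(Mul(-11, F), Mul(F, f)), F), f), -1) = Pow(Add(Add(Mul(-10, F), Mul(F, f)), f), -1) = Pow(Add(f, Mul(-10, F), Mul(F, f)), -1))
Mul(Function('A')(Function('U')(4, -3), 7), -112) = Mul(Pow(Add(Add(4, Mul(4, Pow(-3, -1))), Mul(-10, 7), Mul(7, Add(4, Mul(4, Pow(-3, -1))))), -1), -112) = Mul(Pow(Add(Add(4, Mul(4, Rational(-1, 3))), -70, Mul(7, Add(4, Mul(4, Rational(-1, 3))))), -1), -112) = Mul(Pow(Add(Add(4, Rational(-4, 3)), -70, Mul(7, Add(4, Rational(-4, 3)))), -1), -112) = Mul(Pow(Add(Rational(8, 3), -70, Mul(7, Rational(8, 3))), -1), -112) = Mul(Pow(Add(Rational(8, 3), -70, Rational(56, 3)), -1), -112) = Mul(Pow(Rational(-146, 3), -1), -112) = Mul(Rational(-3, 146), -112) = Rational(168, 73)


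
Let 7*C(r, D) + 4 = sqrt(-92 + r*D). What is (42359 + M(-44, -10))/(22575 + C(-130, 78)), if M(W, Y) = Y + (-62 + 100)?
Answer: 2232678709/1189078413 - 28258*I*sqrt(2558)/1189078413 ≈ 1.8777 - 0.0012019*I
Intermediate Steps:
M(W, Y) = 38 + Y (M(W, Y) = Y + 38 = 38 + Y)
C(r, D) = -4/7 + sqrt(-92 + D*r)/7 (C(r, D) = -4/7 + sqrt(-92 + r*D)/7 = -4/7 + sqrt(-92 + D*r)/7)
(42359 + M(-44, -10))/(22575 + C(-130, 78)) = (42359 + (38 - 10))/(22575 + (-4/7 + sqrt(-92 + 78*(-130))/7)) = (42359 + 28)/(22575 + (-4/7 + sqrt(-92 - 10140)/7)) = 42387/(22575 + (-4/7 + sqrt(-10232)/7)) = 42387/(22575 + (-4/7 + (2*I*sqrt(2558))/7)) = 42387/(22575 + (-4/7 + 2*I*sqrt(2558)/7)) = 42387/(158021/7 + 2*I*sqrt(2558)/7)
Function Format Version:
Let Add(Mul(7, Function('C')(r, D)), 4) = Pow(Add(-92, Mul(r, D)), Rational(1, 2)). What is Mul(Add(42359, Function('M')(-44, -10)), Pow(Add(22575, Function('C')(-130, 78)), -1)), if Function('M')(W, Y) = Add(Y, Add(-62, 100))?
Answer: Add(Rational(2232678709, 1189078413), Mul(Rational(-28258, 1189078413), I, Pow(2558, Rational(1, 2)))) ≈ Add(1.8777, Mul(-0.0012019, I))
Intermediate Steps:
Function('M')(W, Y) = Add(38, Y) (Function('M')(W, Y) = Add(Y, 38) = Add(38, Y))
Function('C')(r, D) = Add(Rational(-4, 7), Mul(Rational(1, 7), Pow(Add(-92, Mul(D, r)), Rational(1, 2)))) (Function('C')(r, D) = Add(Rational(-4, 7), Mul(Rational(1, 7), Pow(Add(-92, Mul(r, D)), Rational(1, 2)))) = Add(Rational(-4, 7), Mul(Rational(1, 7), Pow(Add(-92, Mul(D, r)), Rational(1, 2)))))
Mul(Add(42359, Function('M')(-44, -10)), Pow(Add(22575, Function('C')(-130, 78)), -1)) = Mul(Add(42359, Add(38, -10)), Pow(Add(22575, Add(Rational(-4, 7), Mul(Rational(1, 7), Pow(Add(-92, Mul(78, -130)), Rational(1, 2))))), -1)) = Mul(Add(42359, 28), Pow(Add(22575, Add(Rational(-4, 7), Mul(Rational(1, 7), Pow(Add(-92, -10140), Rational(1, 2))))), -1)) = Mul(42387, Pow(Add(22575, Add(Rational(-4, 7), Mul(Rational(1, 7), Pow(-10232, Rational(1, 2))))), -1)) = Mul(42387, Pow(Add(22575, Add(Rational(-4, 7), Mul(Rational(1, 7), Mul(2, I, Pow(2558, Rational(1, 2)))))), -1)) = Mul(42387, Pow(Add(22575, Add(Rational(-4, 7), Mul(Rational(2, 7), I, Pow(2558, Rational(1, 2))))), -1)) = Mul(42387, Pow(Add(Rational(158021, 7), Mul(Rational(2, 7), I, Pow(2558, Rational(1, 2)))), -1))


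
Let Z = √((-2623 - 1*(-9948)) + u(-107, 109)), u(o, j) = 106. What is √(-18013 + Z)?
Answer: √(-18013 + √7431) ≈ 133.89*I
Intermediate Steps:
Z = √7431 (Z = √((-2623 - 1*(-9948)) + 106) = √((-2623 + 9948) + 106) = √(7325 + 106) = √7431 ≈ 86.203)
√(-18013 + Z) = √(-18013 + √7431)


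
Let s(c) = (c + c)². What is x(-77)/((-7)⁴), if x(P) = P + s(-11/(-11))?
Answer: -73/2401 ≈ -0.030404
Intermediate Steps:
s(c) = 4*c² (s(c) = (2*c)² = 4*c²)
x(P) = 4 + P (x(P) = P + 4*(-11/(-11))² = P + 4*(-11*(-1/11))² = P + 4*1² = P + 4*1 = P + 4 = 4 + P)
x(-77)/((-7)⁴) = (4 - 77)/((-7)⁴) = -73/2401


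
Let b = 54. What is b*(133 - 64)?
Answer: 3726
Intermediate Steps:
b*(133 - 64) = 54*(133 - 64) = 54*69 = 3726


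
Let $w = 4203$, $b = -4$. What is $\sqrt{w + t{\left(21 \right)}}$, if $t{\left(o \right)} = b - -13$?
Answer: $18 \sqrt{13} \approx 64.9$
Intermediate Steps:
$t{\left(o \right)} = 9$ ($t{\left(o \right)} = -4 - -13 = -4 + 13 = 9$)
$\sqrt{w + t{\left(21 \right)}} = \sqrt{4203 + 9} = \sqrt{4212} = 18 \sqrt{13}$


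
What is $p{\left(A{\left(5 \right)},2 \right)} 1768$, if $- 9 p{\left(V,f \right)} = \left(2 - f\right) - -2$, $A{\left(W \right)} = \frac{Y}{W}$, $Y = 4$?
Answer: $- \frac{3536}{9} \approx -392.89$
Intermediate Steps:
$A{\left(W \right)} = \frac{4}{W}$
$p{\left(V,f \right)} = - \frac{4}{9} + \frac{f}{9}$ ($p{\left(V,f \right)} = - \frac{\left(2 - f\right) - -2}{9} = - \frac{\left(2 - f\right) + 2}{9} = - \frac{4 - f}{9} = - \frac{4}{9} + \frac{f}{9}$)
$p{\left(A{\left(5 \right)},2 \right)} 1768 = \left(- \frac{4}{9} + \frac{1}{9} \cdot 2\right) 1768 = \left(- \frac{4}{9} + \frac{2}{9}\right) 1768 = \left(- \frac{2}{9}\right) 1768 = - \frac{3536}{9}$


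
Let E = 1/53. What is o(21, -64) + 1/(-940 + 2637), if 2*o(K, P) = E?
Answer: 1803/179882 ≈ 0.010023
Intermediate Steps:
E = 1/53 ≈ 0.018868
o(K, P) = 1/106 (o(K, P) = (½)*(1/53) = 1/106)
o(21, -64) + 1/(-940 + 2637) = 1/106 + 1/(-940 + 2637) = 1/106 + 1/1697 = 1803/179882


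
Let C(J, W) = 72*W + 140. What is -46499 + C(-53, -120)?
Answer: -54999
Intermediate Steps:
C(J, W) = 140 + 72*W
-46499 + C(-53, -120) = -46499 + (140 + 72*(-120)) = -46499 + (140 - 8640) = -46499 - 8500 = -54999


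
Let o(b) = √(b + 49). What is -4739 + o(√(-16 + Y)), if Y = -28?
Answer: -4739 + √(49 + 2*I*√11) ≈ -4732.0 + 0.47273*I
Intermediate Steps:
o(b) = √(49 + b)
-4739 + o(√(-16 + Y)) = -4739 + √(49 + √(-16 - 28)) = -4739 + √(49 + √(-44)) = -4739 + √(49 + 2*I*√11)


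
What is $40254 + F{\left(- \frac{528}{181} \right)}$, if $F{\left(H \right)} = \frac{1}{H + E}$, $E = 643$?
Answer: $\frac{4663627351}{115855} \approx 40254.0$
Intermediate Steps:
$F{\left(H \right)} = \frac{1}{643 + H}$ ($F{\left(H \right)} = \frac{1}{H + 643} = \frac{1}{643 + H}$)
$40254 + F{\left(- \frac{528}{181} \right)} = 40254 + \frac{1}{643 - \frac{528}{181}} = 40254 + \frac{1}{\frac{115855}{181}} = 40254 + \frac{181}{115855} = \frac{4663627351}{115855}$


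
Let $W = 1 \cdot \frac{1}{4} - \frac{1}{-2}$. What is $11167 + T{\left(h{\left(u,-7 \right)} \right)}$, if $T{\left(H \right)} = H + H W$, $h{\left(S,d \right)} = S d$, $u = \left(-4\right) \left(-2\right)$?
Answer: $11069$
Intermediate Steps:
$u = 8$
$W = \frac{3}{4}$ ($W = 1 \cdot \frac{1}{4} - - \frac{1}{2} = \frac{1}{4} + \frac{1}{2} = \frac{3}{4} \approx 0.75$)
$T{\left(H \right)} = \frac{7 H}{4}$ ($T{\left(H \right)} = H + H \frac{3}{4} = H + \frac{3 H}{4} = \frac{7 H}{4}$)
$11167 + T{\left(h{\left(u,-7 \right)} \right)} = 11167 + \frac{7 \cdot 8 \left(-7\right)}{4} = 11167 + \frac{7}{4} \left(-56\right) = 11167 - 98 = 11069$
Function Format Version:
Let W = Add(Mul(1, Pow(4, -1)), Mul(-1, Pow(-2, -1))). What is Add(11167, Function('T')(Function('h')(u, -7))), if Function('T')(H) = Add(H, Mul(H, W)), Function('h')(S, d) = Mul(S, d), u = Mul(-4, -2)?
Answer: 11069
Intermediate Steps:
u = 8
W = Rational(3, 4) (W = Add(Mul(1, Rational(1, 4)), Mul(-1, Rational(-1, 2))) = Add(Rational(1, 4), Rational(1, 2)) = Rational(3, 4) ≈ 0.75000)
Function('T')(H) = Mul(Rational(7, 4), H) (Function('T')(H) = Add(H, Mul(H, Rational(3, 4))) = Add(H, Mul(Rational(3, 4), H)) = Mul(Rational(7, 4), H))
Add(11167, Function('T')(Function('h')(u, -7))) = Add(11167, Mul(Rational(7, 4), Mul(8, -7))) = Add(11167, Mul(Rational(7, 4), -56)) = Add(11167, -98) = 11069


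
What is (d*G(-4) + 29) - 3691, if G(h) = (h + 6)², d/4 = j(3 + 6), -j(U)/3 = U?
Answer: -4094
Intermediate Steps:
j(U) = -3*U
d = -108 (d = 4*(-3*(3 + 6)) = 4*(-3*9) = 4*(-27) = -108)
G(h) = (6 + h)²
(d*G(-4) + 29) - 3691 = (-108*(6 - 4)² + 29) - 3691 = (-108*2² + 29) - 3691 = (-108*4 + 29) - 3691 = (-432 + 29) - 3691 = -403 - 3691 = -4094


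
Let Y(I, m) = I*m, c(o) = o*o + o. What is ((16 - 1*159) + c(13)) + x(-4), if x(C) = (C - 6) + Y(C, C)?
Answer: 45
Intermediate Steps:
c(o) = o + o² (c(o) = o² + o = o + o²)
x(C) = -6 + C + C² (x(C) = (C - 6) + C*C = (-6 + C) + C² = -6 + C + C²)
((16 - 1*159) + c(13)) + x(-4) = ((16 - 1*159) + 13*(1 + 13)) + (-6 - 4 + (-4)²) = ((16 - 159) + 13*14) + (-6 - 4 + 16) = (-143 + 182) + 6 = 39 + 6 = 45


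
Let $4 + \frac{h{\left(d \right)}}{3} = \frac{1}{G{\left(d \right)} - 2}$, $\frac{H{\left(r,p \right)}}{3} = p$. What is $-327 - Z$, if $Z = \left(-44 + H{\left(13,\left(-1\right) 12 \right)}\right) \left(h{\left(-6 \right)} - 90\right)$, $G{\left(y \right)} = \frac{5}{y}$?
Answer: $- \frac{145719}{17} \approx -8571.7$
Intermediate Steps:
$H{\left(r,p \right)} = 3 p$
$h{\left(d \right)} = -12 + \frac{3}{-2 + \frac{5}{d}}$ ($h{\left(d \right)} = -12 + \frac{3}{\frac{5}{d} - 2} = -12 + \frac{3}{-2 + \frac{5}{d}}$)
$Z = \frac{140160}{17}$ ($Z = \left(-44 + 3 \left(\left(-1\right) 12\right)\right) \left(\frac{3 \left(20 - -54\right)}{-5 + 2 \left(-6\right)} - 90\right) = \left(-44 + 3 \left(-12\right)\right) \left(\frac{3 \left(20 + 54\right)}{-5 - 12} - 90\right) = \left(-44 - 36\right) \left(3 \frac{1}{-17} \cdot 74 - 90\right) = - 80 \left(3 \left(- \frac{1}{17}\right) 74 - 90\right) = - 80 \left(- \frac{222}{17} - 90\right) = \left(-80\right) \left(- \frac{1752}{17}\right) = \frac{140160}{17} \approx 8244.7$)
$-327 - Z = -327 - \frac{140160}{17} = - \frac{145719}{17}$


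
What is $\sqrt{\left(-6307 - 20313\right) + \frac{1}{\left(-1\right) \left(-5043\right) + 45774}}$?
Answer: $\frac{i \sqrt{68742622506363}}{50817} \approx 163.16 i$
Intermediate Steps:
$\sqrt{\left(-6307 - 20313\right) + \frac{1}{\left(-1\right) \left(-5043\right) + 45774}} = \sqrt{-26620 + \frac{1}{5043 + 45774}} = \sqrt{-26620 + \frac{1}{50817}} = \sqrt{- \frac{1352748539}{50817}} = \frac{i \sqrt{68742622506363}}{50817}$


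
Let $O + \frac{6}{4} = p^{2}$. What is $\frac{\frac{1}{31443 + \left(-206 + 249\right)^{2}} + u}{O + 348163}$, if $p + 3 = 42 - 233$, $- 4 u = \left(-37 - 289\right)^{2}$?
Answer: $- \frac{884535147}{12843970370} \approx -0.068868$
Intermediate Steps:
$u = -26569$ ($u = - \frac{\left(-37 - 289\right)^{2}}{4} = - \frac{\left(-326\right)^{2}}{4} = \left(- \frac{1}{4}\right) 106276 = -26569$)
$p = -194$ ($p = -3 + \left(42 - 233\right) = -3 - 191 = -194$)
$O = \frac{75269}{2}$ ($O = - \frac{3}{2} + \left(-194\right)^{2} = - \frac{3}{2} + 37636 = \frac{75269}{2} \approx 37635.0$)
$\frac{\frac{1}{31443 + \left(-206 + 249\right)^{2}} + u}{O + 348163} = \frac{\frac{1}{31443 + \left(-206 + 249\right)^{2}} - 26569}{\frac{75269}{2} + 348163} = \frac{\frac{1}{31443 + 43^{2}} - 26569}{\frac{771595}{2}} = \left(\frac{1}{31443 + 1849} - 26569\right) \frac{2}{771595} = \left(\frac{1}{33292} - 26569\right) \frac{2}{771595} = \left(- \frac{884535147}{33292}\right) \frac{2}{771595} = - \frac{884535147}{12843970370}$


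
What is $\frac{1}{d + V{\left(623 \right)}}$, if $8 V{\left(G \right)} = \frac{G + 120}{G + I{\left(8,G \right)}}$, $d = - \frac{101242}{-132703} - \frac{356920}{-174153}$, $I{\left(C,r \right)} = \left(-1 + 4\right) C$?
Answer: $\frac{119620597893384}{353590246410673} \approx 0.3383$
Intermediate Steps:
$I{\left(C,r \right)} = 3 C$
$d = \frac{64995952786}{23110625559}$ ($d = \left(-101242\right) \left(- \frac{1}{132703}\right) - - \frac{356920}{174153} = \frac{101242}{132703} + \frac{356920}{174153} = \frac{64995952786}{23110625559} \approx 2.8124$)
$V{\left(G \right)} = \frac{120 + G}{8 \left(24 + G\right)}$ ($V{\left(G \right)} = \frac{\left(G + 120\right) \frac{1}{G + 3 \cdot 8}}{8} = \frac{\left(120 + G\right) \frac{1}{G + 24}}{8} = \frac{\left(120 + G\right) \frac{1}{24 + G}}{8} = \frac{\frac{1}{24 + G} \left(120 + G\right)}{8} = \frac{120 + G}{8 \left(24 + G\right)}$)
$\frac{1}{d + V{\left(623 \right)}} = \frac{1}{\frac{64995952786}{23110625559} + \frac{120 + 623}{8 \left(24 + 623\right)}} = \frac{1}{\frac{64995952786}{23110625559} + \frac{1}{8} \cdot \frac{1}{647} \cdot 743} = \frac{1}{\frac{64995952786}{23110625559} + \frac{743}{5176}} = \frac{1}{\frac{353590246410673}{119620597893384}} = \frac{119620597893384}{353590246410673}$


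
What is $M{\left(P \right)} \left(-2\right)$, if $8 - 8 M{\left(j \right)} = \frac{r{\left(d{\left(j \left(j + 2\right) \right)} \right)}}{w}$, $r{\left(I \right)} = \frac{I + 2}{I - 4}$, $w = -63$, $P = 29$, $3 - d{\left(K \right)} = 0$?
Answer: $- \frac{499}{252} \approx -1.9802$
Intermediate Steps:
$d{\left(K \right)} = 3$ ($d{\left(K \right)} = 3 - 0 = 3 + 0 = 3$)
$r{\left(I \right)} = \frac{2 + I}{-4 + I}$
$M{\left(j \right)} = \frac{499}{504}$ ($M{\left(j \right)} = 1 - \frac{\frac{2 + 3}{-4 + 3} \frac{1}{-63}}{8} = 1 - \frac{\frac{1}{-1} \cdot 5 \left(- \frac{1}{63}\right)}{8} = 1 - \frac{\left(-1\right) 5 \left(- \frac{1}{63}\right)}{8} = 1 - \frac{\left(-5\right) \left(- \frac{1}{63}\right)}{8} = 1 - \frac{5}{504} = \frac{499}{504}$)
$M{\left(P \right)} \left(-2\right) = \frac{499}{504} \left(-2\right) = - \frac{499}{252}$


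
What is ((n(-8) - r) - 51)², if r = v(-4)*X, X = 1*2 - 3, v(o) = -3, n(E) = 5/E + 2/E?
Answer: 192721/64 ≈ 3011.3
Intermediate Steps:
n(E) = 7/E
X = -1 (X = 2 - 3 = -1)
r = 3 (r = -3*(-1) = 3)
((n(-8) - r) - 51)² = ((7/(-8) - 1*3) - 51)² = ((7*(-⅛) - 3) - 51)² = ((-7/8 - 3) - 51)² = (-31/8 - 51)² = (-439/8)² = 192721/64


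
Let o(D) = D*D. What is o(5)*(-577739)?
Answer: -14443475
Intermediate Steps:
o(D) = D**2
o(5)*(-577739) = 5**2*(-577739) = 25*(-577739) = -14443475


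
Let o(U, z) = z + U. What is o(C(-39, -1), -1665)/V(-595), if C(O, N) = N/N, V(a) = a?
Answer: 1664/595 ≈ 2.7966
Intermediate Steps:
C(O, N) = 1
o(U, z) = U + z
o(C(-39, -1), -1665)/V(-595) = (1 - 1665)/(-595) = -1664*(-1/595) = 1664/595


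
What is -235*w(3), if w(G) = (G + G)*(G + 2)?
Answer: -7050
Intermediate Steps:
w(G) = 2*G*(2 + G) (w(G) = (2*G)*(2 + G) = 2*G*(2 + G))
-235*w(3) = -470*3*(2 + 3) = -470*3*5 = -235*30 = -7050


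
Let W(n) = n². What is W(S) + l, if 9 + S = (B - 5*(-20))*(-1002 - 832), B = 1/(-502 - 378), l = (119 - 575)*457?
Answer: 6512295196424649/193600 ≈ 3.3638e+10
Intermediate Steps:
l = -208392 (l = -456*457 = -208392)
B = -1/880 (B = 1/(-880) = -1/880 ≈ -0.0011364)
S = -80699043/440 (S = -9 + (-1/880 - 5*(-20))*(-1002 - 832) = -9 + (-1/880 + 100)*(-1834) = -9 + (87999/880)*(-1834) = -9 - 80695083/440 = -80699043/440 ≈ -1.8341e+5)
W(S) + l = (-80699043/440)² - 208392 = 6512335541115849/193600 - 208392 = 6512295196424649/193600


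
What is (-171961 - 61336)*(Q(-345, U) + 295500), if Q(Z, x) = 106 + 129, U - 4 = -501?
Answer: -68994088295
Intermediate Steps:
U = -497 (U = 4 - 501 = -497)
Q(Z, x) = 235
(-171961 - 61336)*(Q(-345, U) + 295500) = (-171961 - 61336)*(235 + 295500) = -233297*295735 = -68994088295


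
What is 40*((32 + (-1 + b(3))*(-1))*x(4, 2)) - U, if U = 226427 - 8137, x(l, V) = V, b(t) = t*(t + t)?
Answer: -217090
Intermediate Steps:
b(t) = 2*t**2 (b(t) = t*(2*t) = 2*t**2)
U = 218290
40*((32 + (-1 + b(3))*(-1))*x(4, 2)) - U = 40*((32 + (-1 + 2*3**2)*(-1))*2) - 1*218290 = 40*((32 + (-1 + 2*9)*(-1))*2) - 218290 = 40*((32 + (-1 + 18)*(-1))*2) - 218290 = 40*((32 + 17*(-1))*2) - 218290 = 40*((32 - 17)*2) - 218290 = 40*(15*2) - 218290 = 40*30 - 218290 = 1200 - 218290 = -217090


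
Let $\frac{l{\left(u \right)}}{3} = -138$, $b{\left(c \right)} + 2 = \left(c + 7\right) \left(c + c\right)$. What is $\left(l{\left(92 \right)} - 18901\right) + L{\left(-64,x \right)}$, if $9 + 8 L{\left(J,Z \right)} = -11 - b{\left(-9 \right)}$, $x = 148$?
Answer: $- \frac{77287}{4} \approx -19322.0$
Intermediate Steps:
$b{\left(c \right)} = -2 + 2 c \left(7 + c\right)$ ($b{\left(c \right)} = -2 + \left(c + 7\right) \left(c + c\right) = -2 + \left(7 + c\right) 2 c = -2 + 2 c \left(7 + c\right)$)
$L{\left(J,Z \right)} = - \frac{27}{4}$ ($L{\left(J,Z \right)} = - \frac{9}{8} + \frac{-11 - \left(-2 + 2 \left(-9\right)^{2} + 14 \left(-9\right)\right)}{8} = - \frac{9}{8} + \frac{-11 - \left(-2 + 2 \cdot 81 - 126\right)}{8} = - \frac{9}{8} + \frac{-11 - \left(-2 + 162 - 126\right)}{8} = - \frac{9}{8} + \frac{-11 - 34}{8} = - \frac{9}{8} + \frac{1}{8} \left(-45\right) = - \frac{9}{8} - \frac{45}{8} = - \frac{27}{4}$)
$l{\left(u \right)} = -414$ ($l{\left(u \right)} = 3 \left(-138\right) = -414$)
$\left(l{\left(92 \right)} - 18901\right) + L{\left(-64,x \right)} = \left(-414 - 18901\right) - \frac{27}{4} = -19315 - \frac{27}{4} = - \frac{77287}{4}$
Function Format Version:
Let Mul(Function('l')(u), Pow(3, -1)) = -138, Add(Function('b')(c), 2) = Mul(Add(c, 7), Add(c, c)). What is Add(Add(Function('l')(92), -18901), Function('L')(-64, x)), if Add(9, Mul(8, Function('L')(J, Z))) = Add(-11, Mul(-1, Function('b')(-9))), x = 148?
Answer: Rational(-77287, 4) ≈ -19322.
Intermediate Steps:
Function('b')(c) = Add(-2, Mul(2, c, Add(7, c))) (Function('b')(c) = Add(-2, Mul(Add(c, 7), Add(c, c))) = Add(-2, Mul(Add(7, c), Mul(2, c))) = Add(-2, Mul(2, c, Add(7, c))))
Function('L')(J, Z) = Rational(-27, 4) (Function('L')(J, Z) = Add(Rational(-9, 8), Mul(Rational(1, 8), Add(-11, Mul(-1, Add(-2, Mul(2, Pow(-9, 2)), Mul(14, -9)))))) = Add(Rational(-9, 8), Mul(Rational(1, 8), Add(-11, Mul(-1, Add(-2, Mul(2, 81), -126))))) = Add(Rational(-9, 8), Mul(Rational(1, 8), Add(-11, Mul(-1, Add(-2, 162, -126))))) = Add(Rational(-9, 8), Mul(Rational(1, 8), Add(-11, Mul(-1, 34)))) = Add(Rational(-9, 8), Mul(Rational(1, 8), Add(-11, -34))) = Add(Rational(-9, 8), Mul(Rational(1, 8), -45)) = Add(Rational(-9, 8), Rational(-45, 8)) = Rational(-27, 4))
Function('l')(u) = -414 (Function('l')(u) = Mul(3, -138) = -414)
Add(Add(Function('l')(92), -18901), Function('L')(-64, x)) = Add(Add(-414, -18901), Rational(-27, 4)) = Add(-19315, Rational(-27, 4)) = Rational(-77287, 4)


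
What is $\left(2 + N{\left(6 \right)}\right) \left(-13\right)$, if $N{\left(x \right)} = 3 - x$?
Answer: $13$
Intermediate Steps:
$\left(2 + N{\left(6 \right)}\right) \left(-13\right) = \left(2 + \left(3 - 6\right)\right) \left(-13\right) = \left(2 - 3\right) \left(-13\right) = \left(-1\right) \left(-13\right) = 13$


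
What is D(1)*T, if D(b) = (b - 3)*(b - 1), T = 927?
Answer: 0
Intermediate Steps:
D(b) = (-1 + b)*(-3 + b) (D(b) = (-3 + b)*(-1 + b) = (-1 + b)*(-3 + b))
D(1)*T = (3 + 1**2 - 4*1)*927 = (3 + 1 - 4)*927 = 0*927 = 0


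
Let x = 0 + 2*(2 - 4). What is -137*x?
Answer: 548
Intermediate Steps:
x = -4 (x = 0 + 2*(-2) = 0 - 4 = -4)
-137*x = -137*(-4) = 548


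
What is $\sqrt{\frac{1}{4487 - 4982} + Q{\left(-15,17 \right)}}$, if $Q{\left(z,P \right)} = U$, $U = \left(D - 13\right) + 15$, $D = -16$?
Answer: $\frac{i \sqrt{381205}}{165} \approx 3.7419 i$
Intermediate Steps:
$U = -14$ ($U = \left(-16 - 13\right) + 15 = -29 + 15 = -14$)
$Q{\left(z,P \right)} = -14$
$\sqrt{\frac{1}{4487 - 4982} + Q{\left(-15,17 \right)}} = \sqrt{\frac{1}{4487 - 4982} - 14} = \sqrt{\frac{1}{-495} - 14} = \sqrt{- \frac{1}{495} - 14} = \sqrt{- \frac{6931}{495}} = \frac{i \sqrt{381205}}{165}$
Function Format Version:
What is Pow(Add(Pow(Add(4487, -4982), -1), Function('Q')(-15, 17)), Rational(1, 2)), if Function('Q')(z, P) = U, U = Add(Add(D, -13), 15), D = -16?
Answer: Mul(Rational(1, 165), I, Pow(381205, Rational(1, 2))) ≈ Mul(3.7419, I)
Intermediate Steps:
U = -14 (U = Add(Add(-16, -13), 15) = Add(-29, 15) = -14)
Function('Q')(z, P) = -14
Pow(Add(Pow(Add(4487, -4982), -1), Function('Q')(-15, 17)), Rational(1, 2)) = Pow(Add(Pow(Add(4487, -4982), -1), -14), Rational(1, 2)) = Pow(Add(Pow(-495, -1), -14), Rational(1, 2)) = Pow(Add(Rational(-1, 495), -14), Rational(1, 2)) = Pow(Rational(-6931, 495), Rational(1, 2)) = Mul(Rational(1, 165), I, Pow(381205, Rational(1, 2)))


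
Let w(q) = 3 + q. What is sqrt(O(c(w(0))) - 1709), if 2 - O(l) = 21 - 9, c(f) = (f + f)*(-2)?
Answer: 3*I*sqrt(191) ≈ 41.461*I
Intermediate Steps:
c(f) = -4*f (c(f) = (2*f)*(-2) = -4*f)
O(l) = -10 (O(l) = 2 - (21 - 9) = 2 - 1*12 = 2 - 12 = -10)
sqrt(O(c(w(0))) - 1709) = sqrt(-10 - 1709) = sqrt(-1719) = 3*I*sqrt(191)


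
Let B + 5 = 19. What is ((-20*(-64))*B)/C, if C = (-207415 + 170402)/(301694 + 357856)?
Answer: -11819136000/37013 ≈ -3.1932e+5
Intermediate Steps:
B = 14 (B = -5 + 19 = 14)
C = -37013/659550 ≈ -0.056119
((-20*(-64))*B)/C = (-20*(-64)*14)/(-37013/659550) = (1280*14)*(-659550/37013) = 17920*(-659550/37013) = -11819136000/37013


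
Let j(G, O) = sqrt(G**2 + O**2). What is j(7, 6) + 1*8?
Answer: 8 + sqrt(85) ≈ 17.220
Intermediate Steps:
j(7, 6) + 1*8 = sqrt(7**2 + 6**2) + 1*8 = sqrt(49 + 36) + 8 = sqrt(85) + 8 = 8 + sqrt(85)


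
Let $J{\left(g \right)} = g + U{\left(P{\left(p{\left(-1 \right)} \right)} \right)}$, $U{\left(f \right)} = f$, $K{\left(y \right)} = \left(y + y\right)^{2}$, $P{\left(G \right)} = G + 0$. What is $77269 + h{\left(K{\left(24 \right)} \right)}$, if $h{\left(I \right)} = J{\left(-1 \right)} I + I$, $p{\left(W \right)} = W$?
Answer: $74965$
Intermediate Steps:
$P{\left(G \right)} = G$
$K{\left(y \right)} = 4 y^{2}$ ($K{\left(y \right)} = \left(2 y\right)^{2} = 4 y^{2}$)
$J{\left(g \right)} = -1 + g$ ($J{\left(g \right)} = g - 1 = -1 + g$)
$h{\left(I \right)} = - I$ ($h{\left(I \right)} = \left(-1 - 1\right) I + I = - 2 I + I = - I$)
$77269 + h{\left(K{\left(24 \right)} \right)} = 77269 - 4 \cdot 24^{2} = 77269 - 4 \cdot 576 = 77269 - 2304 = 74965$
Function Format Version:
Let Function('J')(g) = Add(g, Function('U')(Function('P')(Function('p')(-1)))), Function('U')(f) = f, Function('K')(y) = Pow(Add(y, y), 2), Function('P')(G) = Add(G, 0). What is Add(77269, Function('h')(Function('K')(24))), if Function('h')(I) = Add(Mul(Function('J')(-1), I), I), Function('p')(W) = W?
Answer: 74965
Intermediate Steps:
Function('P')(G) = G
Function('K')(y) = Mul(4, Pow(y, 2)) (Function('K')(y) = Pow(Mul(2, y), 2) = Mul(4, Pow(y, 2)))
Function('J')(g) = Add(-1, g) (Function('J')(g) = Add(g, -1) = Add(-1, g))
Function('h')(I) = Mul(-1, I) (Function('h')(I) = Add(Mul(Add(-1, -1), I), I) = Add(Mul(-2, I), I) = Mul(-1, I))
Add(77269, Function('h')(Function('K')(24))) = Add(77269, Mul(-1, Mul(4, Pow(24, 2)))) = Add(77269, Mul(-1, Mul(4, 576))) = Add(77269, Mul(-1, 2304)) = Add(77269, -2304) = 74965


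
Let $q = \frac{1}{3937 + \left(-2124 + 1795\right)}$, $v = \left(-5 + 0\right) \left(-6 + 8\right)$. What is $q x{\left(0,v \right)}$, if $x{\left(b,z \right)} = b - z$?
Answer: $\frac{5}{1804} \approx 0.0027716$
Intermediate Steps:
$v = -10$ ($v = \left(-5\right) 2 = -10$)
$q = \frac{1}{3608}$ ($q = \frac{1}{3937 - 329} = \frac{1}{3608} \approx 0.00027716$)
$q x{\left(0,v \right)} = \frac{0 - -10}{3608} = \frac{0 + 10}{3608} = \frac{1}{3608} \cdot 10 = \frac{5}{1804}$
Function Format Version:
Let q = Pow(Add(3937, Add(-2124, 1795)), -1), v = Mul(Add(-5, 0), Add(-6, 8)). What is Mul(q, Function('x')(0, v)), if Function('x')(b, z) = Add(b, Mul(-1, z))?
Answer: Rational(5, 1804) ≈ 0.0027716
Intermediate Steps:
v = -10 (v = Mul(-5, 2) = -10)
q = Rational(1, 3608) (q = Pow(Add(3937, -329), -1) = Pow(3608, -1) = Rational(1, 3608) ≈ 0.00027716)
Mul(q, Function('x')(0, v)) = Mul(Rational(1, 3608), Add(0, Mul(-1, -10))) = Mul(Rational(1, 3608), Add(0, 10)) = Mul(Rational(1, 3608), 10) = Rational(5, 1804)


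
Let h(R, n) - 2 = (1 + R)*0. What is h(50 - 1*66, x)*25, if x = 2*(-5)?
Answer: 50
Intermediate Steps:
x = -10
h(R, n) = 2 (h(R, n) = 2 + (1 + R)*0 = 2 + 0 = 2)
h(50 - 1*66, x)*25 = 2*25 = 50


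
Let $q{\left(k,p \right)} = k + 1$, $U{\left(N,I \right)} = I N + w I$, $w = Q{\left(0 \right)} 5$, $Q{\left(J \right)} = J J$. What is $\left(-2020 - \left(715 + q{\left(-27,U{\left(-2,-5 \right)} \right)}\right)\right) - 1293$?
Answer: $-4002$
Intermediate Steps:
$Q{\left(J \right)} = J^{2}$
$w = 0$ ($w = 0^{2} \cdot 5 = 0 \cdot 5 = 0$)
$U{\left(N,I \right)} = I N$ ($U{\left(N,I \right)} = I N + 0 I = I N + 0 = I N$)
$q{\left(k,p \right)} = 1 + k$
$\left(-2020 - \left(715 + q{\left(-27,U{\left(-2,-5 \right)} \right)}\right)\right) - 1293 = \left(-2020 - 689\right) - 1293 = -2709 - 1293 = -4002$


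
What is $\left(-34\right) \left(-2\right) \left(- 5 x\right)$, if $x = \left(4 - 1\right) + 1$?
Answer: $-1360$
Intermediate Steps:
$x = 4$ ($x = 3 + 1 = 4$)
$\left(-34\right) \left(-2\right) \left(- 5 x\right) = \left(-34\right) \left(-2\right) \left(\left(-5\right) 4\right) = 68 \left(-20\right) = -1360$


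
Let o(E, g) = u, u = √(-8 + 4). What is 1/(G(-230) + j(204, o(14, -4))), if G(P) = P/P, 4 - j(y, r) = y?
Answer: -1/199 ≈ -0.0050251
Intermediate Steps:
u = 2*I (u = √(-4) = 2*I ≈ 2.0*I)
o(E, g) = 2*I
j(y, r) = 4 - y
G(P) = 1
1/(G(-230) + j(204, o(14, -4))) = 1/(1 + (4 - 1*204)) = 1/(1 + (4 - 204)) = 1/(1 - 200) = 1/(-199) = -1/199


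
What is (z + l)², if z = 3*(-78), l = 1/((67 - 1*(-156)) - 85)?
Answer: 1042708681/19044 ≈ 54753.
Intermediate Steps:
l = 1/138 (l = 1/((67 + 156) - 85) = 1/(223 - 85) = 1/138 ≈ 0.0072464)
z = -234
(z + l)² = (-234 + 1/138)² = (-32291/138)² = 1042708681/19044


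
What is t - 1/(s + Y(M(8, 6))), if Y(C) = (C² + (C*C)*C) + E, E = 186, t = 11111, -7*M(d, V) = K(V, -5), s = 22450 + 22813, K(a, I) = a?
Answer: 173209856430/15589043 ≈ 11111.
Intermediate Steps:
s = 45263
M(d, V) = -V/7
Y(C) = 186 + C² + C³ (Y(C) = (C² + (C*C)*C) + 186 = (C² + C²*C) + 186 = (C² + C³) + 186 = 186 + C² + C³)
t - 1/(s + Y(M(8, 6))) = 11111 - 1/(45263 + (186 + (-⅐*6)² + (-⅐*6)³)) = 11111 - 1/(45263 + (186 + (-6/7)² + (-6/7)³)) = 11111 - 1/(45263 + (186 + 36/49 - 216/343)) = 11111 - 1/(45263 + 63834/343) = 11111 - 1/15589043/343 = 11111 - 1*343/15589043 = 11111 - 343/15589043 = 173209856430/15589043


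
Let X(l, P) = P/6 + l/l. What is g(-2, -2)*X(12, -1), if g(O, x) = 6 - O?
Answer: 20/3 ≈ 6.6667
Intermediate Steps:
X(l, P) = 1 + P/6 (X(l, P) = P*(1/6) + 1 = P/6 + 1 = 1 + P/6)
g(-2, -2)*X(12, -1) = (6 - 1*(-2))*(1 + (1/6)*(-1)) = (6 + 2)*(1 - 1/6) = 8*(5/6) = 20/3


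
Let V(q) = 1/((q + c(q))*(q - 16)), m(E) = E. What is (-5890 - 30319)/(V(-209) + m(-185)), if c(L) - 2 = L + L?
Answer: 5091890625/26015624 ≈ 195.72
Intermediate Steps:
c(L) = 2 + 2*L (c(L) = 2 + (L + L) = 2 + 2*L)
V(q) = 1/((-16 + q)*(2 + 3*q)) (V(q) = 1/((q + (2 + 2*q))*(q - 16)) = 1/((2 + 3*q)*(-16 + q)) = 1/((-16 + q)*(2 + 3*q)))
(-5890 - 30319)/(V(-209) + m(-185)) = (-5890 - 30319)/(1/(-32 - 46*(-209) + 3*(-209)²) - 185) = -36209/(1/(-32 + 9614 + 3*43681) - 185) = -36209/(1/(-32 + 9614 + 131043) - 185) = -36209/(1/140625 - 185) = -36209/(-26015624/140625) = -36209*(-140625/26015624) = 5091890625/26015624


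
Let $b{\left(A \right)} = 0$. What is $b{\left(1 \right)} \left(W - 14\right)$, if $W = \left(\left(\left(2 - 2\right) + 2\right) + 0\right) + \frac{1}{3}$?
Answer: $0$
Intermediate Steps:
$W = \frac{7}{3}$ ($W = \left(\left(0 + 2\right) + 0\right) + \frac{1}{3} = \left(2 + 0\right) + \frac{1}{3} = 2 + \frac{1}{3} = \frac{7}{3} \approx 2.3333$)
$b{\left(1 \right)} \left(W - 14\right) = 0 \left(\frac{7}{3} - 14\right) = 0 \left(- \frac{35}{3}\right) = 0$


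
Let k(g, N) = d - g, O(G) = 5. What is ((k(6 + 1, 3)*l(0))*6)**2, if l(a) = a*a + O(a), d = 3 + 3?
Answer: 900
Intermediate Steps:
d = 6
k(g, N) = 6 - g
l(a) = 5 + a**2 (l(a) = a*a + 5 = a**2 + 5 = 5 + a**2)
((k(6 + 1, 3)*l(0))*6)**2 = (((6 - (6 + 1))*(5 + 0**2))*6)**2 = (((6 - 1*7)*(5 + 0))*6)**2 = (((6 - 7)*5)*6)**2 = (-1*5*6)**2 = (-5*6)**2 = (-30)**2 = 900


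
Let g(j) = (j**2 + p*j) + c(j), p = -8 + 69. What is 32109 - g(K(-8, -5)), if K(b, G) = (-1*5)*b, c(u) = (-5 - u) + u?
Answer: 28074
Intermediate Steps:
p = 61
c(u) = -5
K(b, G) = -5*b
g(j) = -5 + j**2 + 61*j (g(j) = (j**2 + 61*j) - 5 = -5 + j**2 + 61*j)
32109 - g(K(-8, -5)) = 32109 - (-5 + (-5*(-8))**2 + 61*(-5*(-8))) = 32109 - (-5 + 40**2 + 61*40) = 32109 - (-5 + 1600 + 2440) = 32109 - 1*4035 = 32109 - 4035 = 28074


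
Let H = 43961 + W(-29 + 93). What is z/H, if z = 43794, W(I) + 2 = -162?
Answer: 14598/14599 ≈ 0.99993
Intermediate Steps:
W(I) = -164 (W(I) = -2 - 162 = -164)
H = 43797 (H = 43961 - 164 = 43797)
z/H = 43794/43797 = 43794*(1/43797) = 14598/14599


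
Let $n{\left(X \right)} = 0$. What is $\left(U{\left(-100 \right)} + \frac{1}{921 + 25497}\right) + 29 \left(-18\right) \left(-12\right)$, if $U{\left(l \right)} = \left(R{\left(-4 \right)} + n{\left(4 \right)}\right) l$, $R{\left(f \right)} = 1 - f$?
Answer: $\frac{152273353}{26418} \approx 5764.0$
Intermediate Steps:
$U{\left(l \right)} = 5 l$ ($U{\left(l \right)} = \left(\left(1 - -4\right) + 0\right) l = \left(\left(1 + 4\right) + 0\right) l = \left(5 + 0\right) l = 5 l$)
$\left(U{\left(-100 \right)} + \frac{1}{921 + 25497}\right) + 29 \left(-18\right) \left(-12\right) = \left(5 \left(-100\right) + \frac{1}{921 + 25497}\right) + 29 \left(-18\right) \left(-12\right) = \left(-500 + \frac{1}{26418}\right) - -6264 = \left(-500 + \frac{1}{26418}\right) + 6264 = - \frac{13208999}{26418} + 6264 = \frac{152273353}{26418}$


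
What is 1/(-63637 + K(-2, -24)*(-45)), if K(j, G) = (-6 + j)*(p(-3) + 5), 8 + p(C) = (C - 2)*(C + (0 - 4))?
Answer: -1/52117 ≈ -1.9188e-5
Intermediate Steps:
p(C) = -8 + (-4 + C)*(-2 + C) (p(C) = -8 + (C - 2)*(C + (0 - 4)) = -8 + (-2 + C)*(C - 4) = -8 + (-2 + C)*(-4 + C) = -8 + (-4 + C)*(-2 + C))
K(j, G) = -192 + 32*j (K(j, G) = (-6 + j)*(-3*(-6 - 3) + 5) = (-6 + j)*(-3*(-9) + 5) = (-6 + j)*(27 + 5) = (-6 + j)*32 = -192 + 32*j)
1/(-63637 + K(-2, -24)*(-45)) = 1/(-63637 + (-192 + 32*(-2))*(-45)) = 1/(-63637 + (-192 - 64)*(-45)) = 1/(-63637 - 256*(-45)) = 1/(-63637 + 11520) = 1/(-52117) = -1/52117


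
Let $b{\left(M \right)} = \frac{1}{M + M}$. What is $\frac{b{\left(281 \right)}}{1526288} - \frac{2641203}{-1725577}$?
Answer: $\frac{2265554883514345}{1480154837114912} \approx 1.5306$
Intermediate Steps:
$b{\left(M \right)} = \frac{1}{2 M}$
$\frac{b{\left(281 \right)}}{1526288} - \frac{2641203}{-1725577} = \frac{\frac{1}{2} \cdot \frac{1}{281}}{1526288} - \frac{2641203}{-1725577} = \frac{1}{2} \cdot \frac{1}{281} \cdot \frac{1}{1526288} - - \frac{2641203}{1725577} = \frac{1}{562} \cdot \frac{1}{1526288} + \frac{2641203}{1725577} = \frac{1}{857773856} + \frac{2641203}{1725577} = \frac{2265554883514345}{1480154837114912}$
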